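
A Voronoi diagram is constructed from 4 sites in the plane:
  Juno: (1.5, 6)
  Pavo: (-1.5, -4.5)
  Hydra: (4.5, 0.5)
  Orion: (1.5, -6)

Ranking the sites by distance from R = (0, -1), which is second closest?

Squared Euclidean distances:
d²(R, Juno) = (0−1.5)² + (-1−6)² = 2.25 + 49 = 51.25
d²(R, Pavo) = (0−(-1.5))² + (-1−(-4.5))² = 2.25 + 12.25 = 14.5
d²(R, Hydra) = (0−4.5)² + (-1−0.5)² = 20.25 + 2.25 = 22.5
d²(R, Orion) = (0−1.5)² + (-1−(-6))² = 2.25 + 25 = 27.25
Sorted ascending: Pavo, Hydra, Orion, … — the second-nearest is Hydra.

Hydra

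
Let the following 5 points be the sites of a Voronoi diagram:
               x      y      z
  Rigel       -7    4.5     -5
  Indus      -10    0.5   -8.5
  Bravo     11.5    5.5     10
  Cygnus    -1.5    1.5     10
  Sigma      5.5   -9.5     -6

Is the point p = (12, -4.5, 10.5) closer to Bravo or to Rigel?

Bravo

Compare squared distances:
d²(p, Bravo) = (12−11.5)² + (-4.5−5.5)² + (10.5−10)² = 0.25 + 100 + 0.25 = 100.5
d²(p, Rigel) = (12−(-7))² + (-4.5−4.5)² + (10.5−(-5))² = 361 + 81 + 240.25 = 682.25
100.5 < 682.25, so Bravo is closer.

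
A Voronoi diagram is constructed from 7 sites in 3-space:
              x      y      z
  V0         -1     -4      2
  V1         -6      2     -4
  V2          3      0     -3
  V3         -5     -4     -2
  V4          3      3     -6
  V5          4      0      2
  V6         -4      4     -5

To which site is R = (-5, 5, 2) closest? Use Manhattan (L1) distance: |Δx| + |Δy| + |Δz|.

d(R,V0) = 4 + 9 + 0 = 13
d(R,V1) = 1 + 3 + 6 = 10
d(R,V2) = 8 + 5 + 5 = 18
d(R,V3) = 0 + 9 + 4 = 13
d(R,V4) = 8 + 2 + 8 = 18
d(R,V5) = 9 + 5 + 0 = 14
d(R,V6) = 1 + 1 + 7 = 9
Minimum is at V6.

V6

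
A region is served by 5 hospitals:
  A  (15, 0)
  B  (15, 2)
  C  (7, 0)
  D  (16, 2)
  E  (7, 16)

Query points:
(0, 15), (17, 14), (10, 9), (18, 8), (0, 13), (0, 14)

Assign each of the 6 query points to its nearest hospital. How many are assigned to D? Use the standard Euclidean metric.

(0, 15) — d² to each: A:450, B:394, C:274, D:425, E:50 → nearest is E
(17, 14) — d² to each: A:200, B:148, C:296, D:145, E:104 → nearest is E
(10, 9) — d² to each: A:106, B:74, C:90, D:85, E:58 → nearest is E
(18, 8) — d² to each: A:73, B:45, C:185, D:40, E:185 → nearest is D
(0, 13) — d² to each: A:394, B:346, C:218, D:377, E:58 → nearest is E
(0, 14) — d² to each: A:421, B:369, C:245, D:400, E:53 → nearest is E
1 of the 6 points has D as nearest.

1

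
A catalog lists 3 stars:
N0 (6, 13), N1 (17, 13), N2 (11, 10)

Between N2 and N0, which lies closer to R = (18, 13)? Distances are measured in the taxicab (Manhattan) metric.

d(R,N2) = |18−11| + |13−10| = 7 + 3 = 10
d(R,N0) = |18−6| + |13−13| = 12 + 0 = 12
10 < 12, so N2 is closer.

N2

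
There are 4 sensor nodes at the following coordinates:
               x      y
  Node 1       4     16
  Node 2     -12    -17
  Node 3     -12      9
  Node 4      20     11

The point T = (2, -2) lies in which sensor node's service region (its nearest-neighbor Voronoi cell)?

Compare squared distances (the ordering matches that of the actual distances):
d²(T, Node 1) = (2−4)² + (-2−16)² = 4 + 324 = 328
d²(T, Node 2) = (2−(-12))² + (-2−(-17))² = 196 + 225 = 421
d²(T, Node 3) = (2−(-12))² + (-2−9)² = 196 + 121 = 317
d²(T, Node 4) = (2−20)² + (-2−11)² = 324 + 169 = 493
Minimum is at Node 3.

Node 3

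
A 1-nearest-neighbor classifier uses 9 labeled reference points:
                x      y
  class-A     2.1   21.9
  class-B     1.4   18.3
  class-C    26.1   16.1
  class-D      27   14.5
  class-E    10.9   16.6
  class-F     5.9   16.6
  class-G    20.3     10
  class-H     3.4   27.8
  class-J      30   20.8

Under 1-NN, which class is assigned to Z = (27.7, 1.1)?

Compare squared distances (the ordering matches that of the actual distances):
d²(Z, class-A) = 655.36 + 432.64 = 1088
d²(Z, class-B) = 691.69 + 295.84 = 987.53
d²(Z, class-C) = 2.56 + 225 = 227.56
d²(Z, class-D) = 0.49 + 179.56 = 180.05
d²(Z, class-E) = 282.24 + 240.25 = 522.49
d²(Z, class-F) = 475.24 + 240.25 = 715.49
d²(Z, class-G) = 54.76 + 79.21 = 133.97
d²(Z, class-H) = 590.49 + 712.89 = 1303.38
d²(Z, class-J) = 5.29 + 388.09 = 393.38
Minimum is at class-G.

class-G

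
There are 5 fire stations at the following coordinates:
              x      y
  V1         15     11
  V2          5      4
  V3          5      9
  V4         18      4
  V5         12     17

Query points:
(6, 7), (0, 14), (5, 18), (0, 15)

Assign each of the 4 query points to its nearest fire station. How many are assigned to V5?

(6, 7) — d² to each: V1:97, V2:10, V3:5, V4:153, V5:136 → nearest is V3
(0, 14) — d² to each: V1:234, V2:125, V3:50, V4:424, V5:153 → nearest is V3
(5, 18) — d² to each: V1:149, V2:196, V3:81, V4:365, V5:50 → nearest is V5
(0, 15) — d² to each: V1:241, V2:146, V3:61, V4:445, V5:148 → nearest is V3
1 of the 4 points has V5 as nearest.

1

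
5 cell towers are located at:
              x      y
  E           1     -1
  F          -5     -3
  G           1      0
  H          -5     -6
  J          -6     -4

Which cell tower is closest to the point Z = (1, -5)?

E

Since √ is increasing, it suffices to compare squared distances:
|ZE|² = 0 + 16 = 16
|ZF|² = 36 + 4 = 40
|ZG|² = 0 + 25 = 25
|ZH|² = 36 + 1 = 37
|ZJ|² = 49 + 1 = 50
Minimum is at E.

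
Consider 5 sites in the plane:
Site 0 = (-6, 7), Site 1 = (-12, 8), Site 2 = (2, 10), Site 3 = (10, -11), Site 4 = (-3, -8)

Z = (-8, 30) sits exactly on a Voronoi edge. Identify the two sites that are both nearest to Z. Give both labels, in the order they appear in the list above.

Site 1 and Site 2

Squared distances from Z to each site:
d²(Z, Site 0) = 4 + 529 = 533
d²(Z, Site 1) = 16 + 484 = 500
d²(Z, Site 2) = 100 + 400 = 500
d²(Z, Site 3) = 324 + 1681 = 2005
d²(Z, Site 4) = 25 + 1444 = 1469
Z is equidistant from Site 1 and Site 2 (both at squared distance 500), and every other site is strictly farther — so Z lies on the Site 1–Site 2 Voronoi edge.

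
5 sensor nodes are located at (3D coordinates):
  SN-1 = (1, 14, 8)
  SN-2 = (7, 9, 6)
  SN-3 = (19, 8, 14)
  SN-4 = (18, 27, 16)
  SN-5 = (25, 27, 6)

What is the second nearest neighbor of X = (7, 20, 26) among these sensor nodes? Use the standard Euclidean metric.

Compare squared distances (the ordering matches that of the actual distances):
d²(X, SN-1) = (7−1)² + (20−14)² + (26−8)² = 36 + 36 + 324 = 396
d²(X, SN-2) = (7−7)² + (20−9)² + (26−6)² = 0 + 121 + 400 = 521
d²(X, SN-3) = (7−19)² + (20−8)² + (26−14)² = 144 + 144 + 144 = 432
d²(X, SN-4) = (7−18)² + (20−27)² + (26−16)² = 121 + 49 + 100 = 270
d²(X, SN-5) = (7−25)² + (20−27)² + (26−6)² = 324 + 49 + 400 = 773
Sorted ascending: SN-4, SN-1, SN-3, … — the second-nearest is SN-1.

SN-1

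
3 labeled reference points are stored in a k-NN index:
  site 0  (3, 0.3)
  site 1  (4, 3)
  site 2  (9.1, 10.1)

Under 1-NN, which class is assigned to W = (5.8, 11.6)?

site 2

Since √ is increasing, it suffices to compare squared distances:
d²(W, site 0) = (5.8−3)² + (11.6−0.3)² = 7.84 + 127.69 = 135.53
d²(W, site 1) = (5.8−4)² + (11.6−3)² = 3.24 + 73.96 = 77.2
d²(W, site 2) = (5.8−9.1)² + (11.6−10.1)² = 10.89 + 2.25 = 13.14
Minimum is at site 2.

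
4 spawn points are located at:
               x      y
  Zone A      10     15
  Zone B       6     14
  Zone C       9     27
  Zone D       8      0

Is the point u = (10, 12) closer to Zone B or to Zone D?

Zone B

Compare squared distances:
d²(u, Zone B) = (10−6)² + (12−14)² = 16 + 4 = 20
d²(u, Zone D) = (10−8)² + (12−0)² = 4 + 144 = 148
20 < 148, so Zone B is closer.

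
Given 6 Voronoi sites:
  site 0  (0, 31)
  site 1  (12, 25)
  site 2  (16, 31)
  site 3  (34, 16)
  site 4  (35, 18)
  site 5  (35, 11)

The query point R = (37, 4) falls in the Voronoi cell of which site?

Since √ is increasing, it suffices to compare squared distances:
d²(R, site 0) = (37−0)² + (4−31)² = 1369 + 729 = 2098
d²(R, site 1) = (37−12)² + (4−25)² = 625 + 441 = 1066
d²(R, site 2) = (37−16)² + (4−31)² = 441 + 729 = 1170
d²(R, site 3) = (37−34)² + (4−16)² = 9 + 144 = 153
d²(R, site 4) = (37−35)² + (4−18)² = 4 + 196 = 200
d²(R, site 5) = (37−35)² + (4−11)² = 4 + 49 = 53
The smallest is to site 5, so R lies in the Voronoi region of site 5.

site 5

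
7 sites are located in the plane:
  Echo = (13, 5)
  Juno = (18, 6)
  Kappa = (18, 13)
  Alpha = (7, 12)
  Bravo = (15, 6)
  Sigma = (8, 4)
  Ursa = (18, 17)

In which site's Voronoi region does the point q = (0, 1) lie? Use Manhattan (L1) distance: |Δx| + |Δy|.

d(q, Echo) = |0−13| + |1−5| = 13 + 4 = 17
d(q, Juno) = |0−18| + |1−6| = 18 + 5 = 23
d(q, Kappa) = |0−18| + |1−13| = 18 + 12 = 30
d(q, Alpha) = |0−7| + |1−12| = 7 + 11 = 18
d(q, Bravo) = |0−15| + |1−6| = 15 + 5 = 20
d(q, Sigma) = |0−8| + |1−4| = 8 + 3 = 11
d(q, Ursa) = |0−18| + |1−17| = 18 + 16 = 34
The smallest is to Sigma, so q lies in the Voronoi region of Sigma.

Sigma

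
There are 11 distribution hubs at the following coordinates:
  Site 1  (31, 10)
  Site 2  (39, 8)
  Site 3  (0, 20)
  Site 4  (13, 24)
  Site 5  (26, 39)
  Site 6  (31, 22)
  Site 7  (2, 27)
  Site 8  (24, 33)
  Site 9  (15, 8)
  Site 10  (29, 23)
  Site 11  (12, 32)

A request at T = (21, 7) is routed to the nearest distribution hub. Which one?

Since √ is increasing, it suffices to compare squared distances:
d²(T, Site 1) = 100 + 9 = 109
d²(T, Site 2) = 324 + 1 = 325
d²(T, Site 3) = 441 + 169 = 610
d²(T, Site 4) = 64 + 289 = 353
d²(T, Site 5) = 25 + 1024 = 1049
d²(T, Site 6) = 100 + 225 = 325
d²(T, Site 7) = 361 + 400 = 761
d²(T, Site 8) = 9 + 676 = 685
d²(T, Site 9) = 36 + 1 = 37
d²(T, Site 10) = 64 + 256 = 320
d²(T, Site 11) = 81 + 625 = 706
Site 9 is nearest.

Site 9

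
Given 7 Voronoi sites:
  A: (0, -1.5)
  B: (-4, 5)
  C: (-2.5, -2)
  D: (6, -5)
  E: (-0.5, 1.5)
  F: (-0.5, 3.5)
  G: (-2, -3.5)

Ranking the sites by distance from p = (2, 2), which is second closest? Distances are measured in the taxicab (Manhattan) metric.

F

d(p,A) = |2−0| + |2−(-1.5)| = 2 + 3.5 = 5.5
d(p,B) = |2−(-4)| + |2−5| = 6 + 3 = 9
d(p,C) = |2−(-2.5)| + |2−(-2)| = 4.5 + 4 = 8.5
d(p,D) = |2−6| + |2−(-5)| = 4 + 7 = 11
d(p,E) = |2−(-0.5)| + |2−1.5| = 2.5 + 0.5 = 3
d(p,F) = |2−(-0.5)| + |2−3.5| = 2.5 + 1.5 = 4
d(p,G) = |2−(-2)| + |2−(-3.5)| = 4 + 5.5 = 9.5
Sorted ascending: E, F, A, … — the second-nearest is F.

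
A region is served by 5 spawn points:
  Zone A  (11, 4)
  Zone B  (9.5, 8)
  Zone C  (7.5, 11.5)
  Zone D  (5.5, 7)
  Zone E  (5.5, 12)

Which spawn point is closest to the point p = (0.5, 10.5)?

Compare squared distances (the ordering matches that of the actual distances):
d²(p, Zone A) = (0.5−11)² + (10.5−4)² = 110.25 + 42.25 = 152.5
d²(p, Zone B) = (0.5−9.5)² + (10.5−8)² = 81 + 6.25 = 87.25
d²(p, Zone C) = (0.5−7.5)² + (10.5−11.5)² = 49 + 1 = 50
d²(p, Zone D) = (0.5−5.5)² + (10.5−7)² = 25 + 12.25 = 37.25
d²(p, Zone E) = (0.5−5.5)² + (10.5−12)² = 25 + 2.25 = 27.25
The smallest is to Zone E, so p lies in the Voronoi region of Zone E.

Zone E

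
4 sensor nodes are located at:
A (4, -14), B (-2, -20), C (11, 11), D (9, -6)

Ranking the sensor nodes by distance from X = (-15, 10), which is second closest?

D

Since √ is increasing, it suffices to compare squared distances:
|XA|² = 361 + 576 = 937
|XB|² = 169 + 900 = 1069
|XC|² = 676 + 1 = 677
|XD|² = 576 + 256 = 832
Sorted ascending: C, D, A, … — the second-nearest is D.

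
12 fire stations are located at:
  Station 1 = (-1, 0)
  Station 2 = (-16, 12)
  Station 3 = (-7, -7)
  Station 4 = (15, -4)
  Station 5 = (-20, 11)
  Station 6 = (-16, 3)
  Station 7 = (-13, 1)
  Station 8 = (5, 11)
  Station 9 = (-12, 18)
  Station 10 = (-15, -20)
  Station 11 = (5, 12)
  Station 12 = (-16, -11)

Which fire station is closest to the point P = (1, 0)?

Station 1

Compare squared distances (the ordering matches that of the actual distances):
d²(P, Station 1) = 4 + 0 = 4
d²(P, Station 2) = 289 + 144 = 433
d²(P, Station 3) = 64 + 49 = 113
d²(P, Station 4) = 196 + 16 = 212
d²(P, Station 5) = 441 + 121 = 562
d²(P, Station 6) = 289 + 9 = 298
d²(P, Station 7) = 196 + 1 = 197
d²(P, Station 8) = 16 + 121 = 137
d²(P, Station 9) = 169 + 324 = 493
d²(P, Station 10) = 256 + 400 = 656
d²(P, Station 11) = 16 + 144 = 160
d²(P, Station 12) = 289 + 121 = 410
Minimum is at Station 1.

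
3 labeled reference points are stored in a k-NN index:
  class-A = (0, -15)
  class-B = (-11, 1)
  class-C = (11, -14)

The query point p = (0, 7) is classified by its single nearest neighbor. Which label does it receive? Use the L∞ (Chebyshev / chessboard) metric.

class-B

d(p, class-A) = max(0, 22) = 22
d(p, class-B) = max(11, 6) = 11
d(p, class-C) = max(11, 21) = 21
Minimum is at class-B.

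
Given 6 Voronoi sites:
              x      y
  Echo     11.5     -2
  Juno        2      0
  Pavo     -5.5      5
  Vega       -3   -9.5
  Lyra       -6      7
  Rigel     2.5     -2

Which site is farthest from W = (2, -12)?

Since √ is increasing, it suffices to compare squared distances:
d²(W, Echo) = (2−11.5)² + (-12−(-2))² = 90.25 + 100 = 190.25
d²(W, Juno) = (2−2)² + (-12−0)² = 0 + 144 = 144
d²(W, Pavo) = (2−(-5.5))² + (-12−5)² = 56.25 + 289 = 345.25
d²(W, Vega) = (2−(-3))² + (-12−(-9.5))² = 25 + 6.25 = 31.25
d²(W, Lyra) = (2−(-6))² + (-12−7)² = 64 + 361 = 425
d²(W, Rigel) = (2−2.5)² + (-12−(-2))² = 0.25 + 100 = 100.25
The largest is to Lyra.

Lyra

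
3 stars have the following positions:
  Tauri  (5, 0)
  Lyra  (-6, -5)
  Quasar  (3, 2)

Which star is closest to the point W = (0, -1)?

Since √ is increasing, it suffices to compare squared distances:
d²(W, Tauri) = 25 + 1 = 26
d²(W, Lyra) = 36 + 16 = 52
d²(W, Quasar) = 9 + 9 = 18
Quasar is nearest.

Quasar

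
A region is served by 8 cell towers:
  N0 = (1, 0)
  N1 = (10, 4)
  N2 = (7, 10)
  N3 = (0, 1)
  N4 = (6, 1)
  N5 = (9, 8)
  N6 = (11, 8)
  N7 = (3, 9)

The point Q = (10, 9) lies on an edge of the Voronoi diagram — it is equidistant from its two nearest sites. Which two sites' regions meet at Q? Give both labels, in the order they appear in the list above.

N5 and N6

Squared distances from Q to each site:
|QN0|² = (10−1)² + (9−0)² = 81 + 81 = 162
|QN1|² = (10−10)² + (9−4)² = 0 + 25 = 25
|QN2|² = (10−7)² + (9−10)² = 9 + 1 = 10
|QN3|² = (10−0)² + (9−1)² = 100 + 64 = 164
|QN4|² = (10−6)² + (9−1)² = 16 + 64 = 80
|QN5|² = (10−9)² + (9−8)² = 1 + 1 = 2
|QN6|² = (10−11)² + (9−8)² = 1 + 1 = 2
|QN7|² = (10−3)² + (9−9)² = 49 + 0 = 49
Q is equidistant from N5 and N6 (both at squared distance 2), and every other site is strictly farther — so Q lies on the N5–N6 Voronoi edge.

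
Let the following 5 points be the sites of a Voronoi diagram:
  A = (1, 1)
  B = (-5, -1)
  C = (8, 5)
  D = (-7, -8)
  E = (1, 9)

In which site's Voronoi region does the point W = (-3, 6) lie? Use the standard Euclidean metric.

E

Compare squared distances (the ordering matches that of the actual distances):
|WA|² = (-3−1)² + (6−1)² = 16 + 25 = 41
|WB|² = (-3−(-5))² + (6−(-1))² = 4 + 49 = 53
|WC|² = (-3−8)² + (6−5)² = 121 + 1 = 122
|WD|² = (-3−(-7))² + (6−(-8))² = 16 + 196 = 212
|WE|² = (-3−1)² + (6−9)² = 16 + 9 = 25
The smallest is to E, so W lies in the Voronoi region of E.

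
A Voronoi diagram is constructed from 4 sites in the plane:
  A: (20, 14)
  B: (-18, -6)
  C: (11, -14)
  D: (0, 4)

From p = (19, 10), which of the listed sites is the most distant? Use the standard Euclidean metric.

B

Squared Euclidean distances:
|pA|² = (19−20)² + (10−14)² = 1 + 16 = 17
|pB|² = (19−(-18))² + (10−(-6))² = 1369 + 256 = 1625
|pC|² = (19−11)² + (10−(-14))² = 64 + 576 = 640
|pD|² = (19−0)² + (10−4)² = 361 + 36 = 397
The largest is to B.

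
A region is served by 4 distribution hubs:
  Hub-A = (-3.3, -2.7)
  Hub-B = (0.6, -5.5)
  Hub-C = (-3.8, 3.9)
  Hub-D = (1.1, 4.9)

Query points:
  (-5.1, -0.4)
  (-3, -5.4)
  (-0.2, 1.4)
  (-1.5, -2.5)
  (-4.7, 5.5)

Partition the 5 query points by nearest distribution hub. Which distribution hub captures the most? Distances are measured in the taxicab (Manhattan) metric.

Hub-A

(-5.1, -0.4) — d to each: Hub-A:4.1, Hub-B:10.8, Hub-C:5.6, Hub-D:11.5 → nearest is Hub-A
(-3, -5.4) — d to each: Hub-A:3, Hub-B:3.7, Hub-C:10.1, Hub-D:14.4 → nearest is Hub-A
(-0.2, 1.4) — d to each: Hub-A:7.2, Hub-B:7.7, Hub-C:6.1, Hub-D:4.8 → nearest is Hub-D
(-1.5, -2.5) — d to each: Hub-A:2, Hub-B:5.1, Hub-C:8.7, Hub-D:10 → nearest is Hub-A
(-4.7, 5.5) — d to each: Hub-A:9.6, Hub-B:16.3, Hub-C:2.5, Hub-D:6.4 → nearest is Hub-C
Tally — Hub-A:3, Hub-C:1, Hub-D:1. Hub-A captures the most (3).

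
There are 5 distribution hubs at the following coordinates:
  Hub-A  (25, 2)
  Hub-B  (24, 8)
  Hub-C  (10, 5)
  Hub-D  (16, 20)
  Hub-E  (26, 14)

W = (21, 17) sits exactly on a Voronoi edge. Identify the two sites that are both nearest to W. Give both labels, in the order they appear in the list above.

Squared distances from W to each site:
d²(W, Hub-A) = (21−25)² + (17−2)² = 16 + 225 = 241
d²(W, Hub-B) = (21−24)² + (17−8)² = 9 + 81 = 90
d²(W, Hub-C) = (21−10)² + (17−5)² = 121 + 144 = 265
d²(W, Hub-D) = (21−16)² + (17−20)² = 25 + 9 = 34
d²(W, Hub-E) = (21−26)² + (17−14)² = 25 + 9 = 34
W is equidistant from Hub-D and Hub-E (both at squared distance 34), and every other site is strictly farther — so W lies on the Hub-D–Hub-E Voronoi edge.

Hub-D and Hub-E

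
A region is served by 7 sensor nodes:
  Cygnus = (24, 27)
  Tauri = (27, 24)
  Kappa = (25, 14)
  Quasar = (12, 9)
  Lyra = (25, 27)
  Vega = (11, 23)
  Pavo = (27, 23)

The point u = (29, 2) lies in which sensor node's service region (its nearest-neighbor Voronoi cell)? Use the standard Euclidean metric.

Since √ is increasing, it suffices to compare squared distances:
d²(u, Cygnus) = (29−24)² + (2−27)² = 25 + 625 = 650
d²(u, Tauri) = (29−27)² + (2−24)² = 4 + 484 = 488
d²(u, Kappa) = (29−25)² + (2−14)² = 16 + 144 = 160
d²(u, Quasar) = (29−12)² + (2−9)² = 289 + 49 = 338
d²(u, Lyra) = (29−25)² + (2−27)² = 16 + 625 = 641
d²(u, Vega) = (29−11)² + (2−23)² = 324 + 441 = 765
d²(u, Pavo) = (29−27)² + (2−23)² = 4 + 441 = 445
Minimum is at Kappa.

Kappa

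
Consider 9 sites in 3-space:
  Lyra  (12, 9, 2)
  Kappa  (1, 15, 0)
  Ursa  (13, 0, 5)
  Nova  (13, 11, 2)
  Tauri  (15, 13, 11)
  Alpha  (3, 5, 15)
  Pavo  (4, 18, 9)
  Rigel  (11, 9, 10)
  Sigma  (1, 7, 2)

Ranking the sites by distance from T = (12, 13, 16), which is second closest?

Squared Euclidean distances:
d²(T, Lyra) = 0 + 16 + 196 = 212
d²(T, Kappa) = 121 + 4 + 256 = 381
d²(T, Ursa) = 1 + 169 + 121 = 291
d²(T, Nova) = 1 + 4 + 196 = 201
d²(T, Tauri) = 9 + 0 + 25 = 34
d²(T, Alpha) = 81 + 64 + 1 = 146
d²(T, Pavo) = 64 + 25 + 49 = 138
d²(T, Rigel) = 1 + 16 + 36 = 53
d²(T, Sigma) = 121 + 36 + 196 = 353
Sorted ascending: Tauri, Rigel, Pavo, … — the second-nearest is Rigel.

Rigel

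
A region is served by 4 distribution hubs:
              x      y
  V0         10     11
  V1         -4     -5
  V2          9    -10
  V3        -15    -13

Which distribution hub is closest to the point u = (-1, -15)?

Compare squared distances (the ordering matches that of the actual distances):
|uV0|² = (-1−10)² + (-15−11)² = 121 + 676 = 797
|uV1|² = (-1−(-4))² + (-15−(-5))² = 9 + 100 = 109
|uV2|² = (-1−9)² + (-15−(-10))² = 100 + 25 = 125
|uV3|² = (-1−(-15))² + (-15−(-13))² = 196 + 4 = 200
Minimum is at V1.

V1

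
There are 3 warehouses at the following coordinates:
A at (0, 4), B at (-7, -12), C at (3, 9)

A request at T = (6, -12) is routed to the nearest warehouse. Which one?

B

Since √ is increasing, it suffices to compare squared distances:
|TA|² = (6−0)² + (-12−4)² = 36 + 256 = 292
|TB|² = (6−(-7))² + (-12−(-12))² = 169 + 0 = 169
|TC|² = (6−3)² + (-12−9)² = 9 + 441 = 450
Minimum is at B.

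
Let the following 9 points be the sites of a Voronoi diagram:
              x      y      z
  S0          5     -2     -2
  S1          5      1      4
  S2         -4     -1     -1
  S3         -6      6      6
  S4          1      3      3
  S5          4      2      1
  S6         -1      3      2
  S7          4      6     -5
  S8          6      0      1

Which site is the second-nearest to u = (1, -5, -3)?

S2

Compare squared distances (the ordering matches that of the actual distances):
|uS0|² = 16 + 9 + 1 = 26
|uS1|² = 16 + 36 + 49 = 101
|uS2|² = 25 + 16 + 4 = 45
|uS3|² = 49 + 121 + 81 = 251
|uS4|² = 0 + 64 + 36 = 100
|uS5|² = 9 + 49 + 16 = 74
|uS6|² = 4 + 64 + 25 = 93
|uS7|² = 9 + 121 + 4 = 134
|uS8|² = 25 + 25 + 16 = 66
Sorted ascending: S0, S2, S8, … — the second-nearest is S2.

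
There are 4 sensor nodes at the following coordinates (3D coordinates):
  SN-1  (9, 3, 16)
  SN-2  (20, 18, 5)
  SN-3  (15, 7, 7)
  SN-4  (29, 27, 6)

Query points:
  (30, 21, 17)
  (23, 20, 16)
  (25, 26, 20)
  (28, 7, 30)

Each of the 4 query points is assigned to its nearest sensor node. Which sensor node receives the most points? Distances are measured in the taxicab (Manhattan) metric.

SN-4

(30, 21, 17) — d to each: SN-1:40, SN-2:25, SN-3:39, SN-4:18 → nearest is SN-4
(23, 20, 16) — d to each: SN-1:31, SN-2:16, SN-3:30, SN-4:23 → nearest is SN-2
(25, 26, 20) — d to each: SN-1:43, SN-2:28, SN-3:42, SN-4:19 → nearest is SN-4
(28, 7, 30) — d to each: SN-1:37, SN-2:44, SN-3:36, SN-4:45 → nearest is SN-3
Tally — SN-2:1, SN-3:1, SN-4:2. SN-4 captures the most (2).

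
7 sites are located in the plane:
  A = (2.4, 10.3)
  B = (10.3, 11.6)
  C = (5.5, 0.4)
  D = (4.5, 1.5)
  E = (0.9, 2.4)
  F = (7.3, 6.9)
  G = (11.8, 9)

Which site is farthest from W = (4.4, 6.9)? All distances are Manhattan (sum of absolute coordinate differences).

B

d(W,A) = |4.4−2.4| + |6.9−10.3| = 2 + 3.4 = 5.4
d(W,B) = |4.4−10.3| + |6.9−11.6| = 5.9 + 4.7 = 10.6
d(W,C) = |4.4−5.5| + |6.9−0.4| = 1.1 + 6.5 = 7.6
d(W,D) = |4.4−4.5| + |6.9−1.5| = 0.1 + 5.4 = 5.5
d(W,E) = |4.4−0.9| + |6.9−2.4| = 3.5 + 4.5 = 8
d(W,F) = |4.4−7.3| + |6.9−6.9| = 2.9 + 0 = 2.9
d(W,G) = |4.4−11.8| + |6.9−9| = 7.4 + 2.1 = 9.5
The largest is to B.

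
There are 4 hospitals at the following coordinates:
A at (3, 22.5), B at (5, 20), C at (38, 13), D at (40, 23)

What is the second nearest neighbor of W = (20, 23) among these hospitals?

A

Since √ is increasing, it suffices to compare squared distances:
|WA|² = (20−3)² + (23−22.5)² = 289 + 0.25 = 289.25
|WB|² = (20−5)² + (23−20)² = 225 + 9 = 234
|WC|² = (20−38)² + (23−13)² = 324 + 100 = 424
|WD|² = (20−40)² + (23−23)² = 400 + 0 = 400
Sorted ascending: B, A, D, … — the second-nearest is A.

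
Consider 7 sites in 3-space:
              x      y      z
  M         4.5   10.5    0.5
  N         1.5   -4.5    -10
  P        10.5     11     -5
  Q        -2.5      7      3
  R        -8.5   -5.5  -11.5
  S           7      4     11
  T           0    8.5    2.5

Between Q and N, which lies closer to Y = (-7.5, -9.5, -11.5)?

Compare squared distances:
|YQ|² = (-7.5−(-2.5))² + (-9.5−7)² + (-11.5−3)² = 25 + 272.25 + 210.25 = 507.5
|YN|² = (-7.5−1.5)² + (-9.5−(-4.5))² + (-11.5−(-10))² = 81 + 25 + 2.25 = 108.25
507.5 > 108.25, so N is closer.

N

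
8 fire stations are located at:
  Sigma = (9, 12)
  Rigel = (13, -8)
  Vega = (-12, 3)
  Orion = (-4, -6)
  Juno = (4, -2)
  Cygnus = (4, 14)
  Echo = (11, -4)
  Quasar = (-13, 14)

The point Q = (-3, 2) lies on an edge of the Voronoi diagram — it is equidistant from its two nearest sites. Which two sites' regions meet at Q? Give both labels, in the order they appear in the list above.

Squared distances from Q to each site:
d²(Q, Sigma) = (-3−9)² + (2−12)² = 144 + 100 = 244
d²(Q, Rigel) = (-3−13)² + (2−(-8))² = 256 + 100 = 356
d²(Q, Vega) = (-3−(-12))² + (2−3)² = 81 + 1 = 82
d²(Q, Orion) = (-3−(-4))² + (2−(-6))² = 1 + 64 = 65
d²(Q, Juno) = (-3−4)² + (2−(-2))² = 49 + 16 = 65
d²(Q, Cygnus) = (-3−4)² + (2−14)² = 49 + 144 = 193
d²(Q, Echo) = (-3−11)² + (2−(-4))² = 196 + 36 = 232
d²(Q, Quasar) = (-3−(-13))² + (2−14)² = 100 + 144 = 244
Q is equidistant from Orion and Juno (both at squared distance 65), and every other site is strictly farther — so Q lies on the Orion–Juno Voronoi edge.

Orion and Juno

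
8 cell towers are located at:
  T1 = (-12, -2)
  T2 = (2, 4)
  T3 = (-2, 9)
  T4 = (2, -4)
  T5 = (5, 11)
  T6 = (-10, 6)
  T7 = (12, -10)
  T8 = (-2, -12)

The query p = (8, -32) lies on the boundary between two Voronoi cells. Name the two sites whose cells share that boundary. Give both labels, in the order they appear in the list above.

Squared distances from p to each site:
|pT1|² = (8−(-12))² + (-32−(-2))² = 400 + 900 = 1300
|pT2|² = (8−2)² + (-32−4)² = 36 + 1296 = 1332
|pT3|² = (8−(-2))² + (-32−9)² = 100 + 1681 = 1781
|pT4|² = (8−2)² + (-32−(-4))² = 36 + 784 = 820
|pT5|² = (8−5)² + (-32−11)² = 9 + 1849 = 1858
|pT6|² = (8−(-10))² + (-32−6)² = 324 + 1444 = 1768
|pT7|² = (8−12)² + (-32−(-10))² = 16 + 484 = 500
|pT8|² = (8−(-2))² + (-32−(-12))² = 100 + 400 = 500
p is equidistant from T7 and T8 (both at squared distance 500), and every other site is strictly farther — so p lies on the T7–T8 Voronoi edge.

T7 and T8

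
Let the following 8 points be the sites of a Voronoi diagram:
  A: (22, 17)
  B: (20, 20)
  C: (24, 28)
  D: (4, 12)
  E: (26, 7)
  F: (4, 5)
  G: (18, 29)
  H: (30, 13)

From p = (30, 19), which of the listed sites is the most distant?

Compare squared distances (the ordering matches that of the actual distances):
|pA|² = 64 + 4 = 68
|pB|² = 100 + 1 = 101
|pC|² = 36 + 81 = 117
|pD|² = 676 + 49 = 725
|pE|² = 16 + 144 = 160
|pF|² = 676 + 196 = 872
|pG|² = 144 + 100 = 244
|pH|² = 0 + 36 = 36
The largest is to F.

F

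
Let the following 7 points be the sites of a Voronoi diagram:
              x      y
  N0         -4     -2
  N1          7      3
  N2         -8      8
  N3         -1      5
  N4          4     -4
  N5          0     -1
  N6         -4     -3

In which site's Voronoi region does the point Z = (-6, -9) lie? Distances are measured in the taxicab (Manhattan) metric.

d(Z,N0) = |-6−(-4)| + |-9−(-2)| = 2 + 7 = 9
d(Z,N1) = |-6−7| + |-9−3| = 13 + 12 = 25
d(Z,N2) = |-6−(-8)| + |-9−8| = 2 + 17 = 19
d(Z,N3) = |-6−(-1)| + |-9−5| = 5 + 14 = 19
d(Z,N4) = |-6−4| + |-9−(-4)| = 10 + 5 = 15
d(Z,N5) = |-6−0| + |-9−(-1)| = 6 + 8 = 14
d(Z,N6) = |-6−(-4)| + |-9−(-3)| = 2 + 6 = 8
The smallest is to N6, so Z lies in the Voronoi region of N6.

N6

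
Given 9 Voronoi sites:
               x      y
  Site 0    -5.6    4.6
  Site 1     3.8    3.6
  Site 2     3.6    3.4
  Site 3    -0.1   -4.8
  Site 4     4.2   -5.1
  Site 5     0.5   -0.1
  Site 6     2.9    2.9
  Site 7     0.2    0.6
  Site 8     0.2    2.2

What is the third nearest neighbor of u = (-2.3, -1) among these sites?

Site 8

Squared Euclidean distances:
d²(u, Site 0) = 10.89 + 31.36 = 42.25
d²(u, Site 1) = 37.21 + 21.16 = 58.37
d²(u, Site 2) = 34.81 + 19.36 = 54.17
d²(u, Site 3) = 4.84 + 14.44 = 19.28
d²(u, Site 4) = 42.25 + 16.81 = 59.06
d²(u, Site 5) = 7.84 + 0.81 = 8.65
d²(u, Site 6) = 27.04 + 15.21 = 42.25
d²(u, Site 7) = 6.25 + 2.56 = 8.81
d²(u, Site 8) = 6.25 + 10.24 = 16.49
Sorted ascending: Site 5, Site 7, Site 8, Site 3, … — the third-nearest is Site 8.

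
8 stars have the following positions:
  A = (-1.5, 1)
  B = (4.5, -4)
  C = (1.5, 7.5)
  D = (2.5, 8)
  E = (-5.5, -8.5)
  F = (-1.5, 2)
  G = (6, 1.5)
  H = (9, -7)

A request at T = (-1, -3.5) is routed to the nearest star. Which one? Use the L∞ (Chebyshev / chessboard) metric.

d(T,A) = max(0.5, 4.5) = 4.5
d(T,B) = max(5.5, 0.5) = 5.5
d(T,C) = max(2.5, 11) = 11
d(T,D) = max(3.5, 11.5) = 11.5
d(T,E) = max(4.5, 5) = 5
d(T,F) = max(0.5, 5.5) = 5.5
d(T,G) = max(7, 5) = 7
d(T,H) = max(10, 3.5) = 10
The smallest is to A, so T lies in the Voronoi region of A.

A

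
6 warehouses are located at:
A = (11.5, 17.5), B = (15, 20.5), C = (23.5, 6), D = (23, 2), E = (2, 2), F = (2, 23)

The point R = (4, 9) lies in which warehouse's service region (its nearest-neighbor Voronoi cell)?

E

Compare squared distances (the ordering matches that of the actual distances):
|RA|² = (4−11.5)² + (9−17.5)² = 56.25 + 72.25 = 128.5
|RB|² = (4−15)² + (9−20.5)² = 121 + 132.25 = 253.25
|RC|² = (4−23.5)² + (9−6)² = 380.25 + 9 = 389.25
|RD|² = (4−23)² + (9−2)² = 361 + 49 = 410
|RE|² = (4−2)² + (9−2)² = 4 + 49 = 53
|RF|² = (4−2)² + (9−23)² = 4 + 196 = 200
The smallest is to E, so R lies in the Voronoi region of E.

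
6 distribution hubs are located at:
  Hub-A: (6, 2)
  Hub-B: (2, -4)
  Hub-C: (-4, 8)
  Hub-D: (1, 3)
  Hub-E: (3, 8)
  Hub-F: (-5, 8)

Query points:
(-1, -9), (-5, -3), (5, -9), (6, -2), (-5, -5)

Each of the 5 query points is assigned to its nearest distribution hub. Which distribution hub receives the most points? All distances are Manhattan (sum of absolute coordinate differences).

Hub-B

(-1, -9) — d to each: Hub-A:18, Hub-B:8, Hub-C:20, Hub-D:14, Hub-E:21, Hub-F:21 → nearest is Hub-B
(-5, -3) — d to each: Hub-A:16, Hub-B:8, Hub-C:12, Hub-D:12, Hub-E:19, Hub-F:11 → nearest is Hub-B
(5, -9) — d to each: Hub-A:12, Hub-B:8, Hub-C:26, Hub-D:16, Hub-E:19, Hub-F:27 → nearest is Hub-B
(6, -2) — d to each: Hub-A:4, Hub-B:6, Hub-C:20, Hub-D:10, Hub-E:13, Hub-F:21 → nearest is Hub-A
(-5, -5) — d to each: Hub-A:18, Hub-B:8, Hub-C:14, Hub-D:14, Hub-E:21, Hub-F:13 → nearest is Hub-B
Tally — Hub-A:1, Hub-B:4. Hub-B captures the most (4).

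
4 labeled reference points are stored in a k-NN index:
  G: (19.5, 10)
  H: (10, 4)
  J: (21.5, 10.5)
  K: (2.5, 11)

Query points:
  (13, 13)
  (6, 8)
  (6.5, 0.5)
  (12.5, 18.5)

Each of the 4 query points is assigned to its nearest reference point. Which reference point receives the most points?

(13, 13) — d² to each: G:51.25, H:90, J:78.5, K:114.25 → nearest is G
(6, 8) — d² to each: G:186.25, H:32, J:246.5, K:21.25 → nearest is K
(6.5, 0.5) — d² to each: G:259.25, H:24.5, J:325, K:126.25 → nearest is H
(12.5, 18.5) — d² to each: G:121.25, H:216.5, J:145, K:156.25 → nearest is G
Tally — G:2, H:1, K:1. G captures the most (2).

G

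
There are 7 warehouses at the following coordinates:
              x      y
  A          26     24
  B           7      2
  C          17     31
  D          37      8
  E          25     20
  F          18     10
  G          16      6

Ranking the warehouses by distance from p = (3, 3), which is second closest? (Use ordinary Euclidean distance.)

Compare squared distances (the ordering matches that of the actual distances):
|pA|² = (3−26)² + (3−24)² = 529 + 441 = 970
|pB|² = (3−7)² + (3−2)² = 16 + 1 = 17
|pC|² = (3−17)² + (3−31)² = 196 + 784 = 980
|pD|² = (3−37)² + (3−8)² = 1156 + 25 = 1181
|pE|² = (3−25)² + (3−20)² = 484 + 289 = 773
|pF|² = (3−18)² + (3−10)² = 225 + 49 = 274
|pG|² = (3−16)² + (3−6)² = 169 + 9 = 178
Sorted ascending: B, G, F, … — the second-nearest is G.

G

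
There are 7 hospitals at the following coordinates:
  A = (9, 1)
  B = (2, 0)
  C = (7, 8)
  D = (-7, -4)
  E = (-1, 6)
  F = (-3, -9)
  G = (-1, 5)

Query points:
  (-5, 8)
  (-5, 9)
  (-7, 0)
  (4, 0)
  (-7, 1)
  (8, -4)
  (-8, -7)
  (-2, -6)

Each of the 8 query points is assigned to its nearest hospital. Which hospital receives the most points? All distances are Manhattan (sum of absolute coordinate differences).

D

(-5, 8) — d to each: A:21, B:15, C:12, D:14, E:6, F:19, G:7 → nearest is E
(-5, 9) — d to each: A:22, B:16, C:13, D:15, E:7, F:20, G:8 → nearest is E
(-7, 0) — d to each: A:17, B:9, C:22, D:4, E:12, F:13, G:11 → nearest is D
(4, 0) — d to each: A:6, B:2, C:11, D:15, E:11, F:16, G:10 → nearest is B
(-7, 1) — d to each: A:16, B:10, C:21, D:5, E:11, F:14, G:10 → nearest is D
(8, -4) — d to each: A:6, B:10, C:13, D:15, E:19, F:16, G:18 → nearest is A
(-8, -7) — d to each: A:25, B:17, C:30, D:4, E:20, F:7, G:19 → nearest is D
(-2, -6) — d to each: A:18, B:10, C:23, D:7, E:13, F:4, G:12 → nearest is F
Tally — A:1, B:1, D:3, E:2, F:1. D captures the most (3).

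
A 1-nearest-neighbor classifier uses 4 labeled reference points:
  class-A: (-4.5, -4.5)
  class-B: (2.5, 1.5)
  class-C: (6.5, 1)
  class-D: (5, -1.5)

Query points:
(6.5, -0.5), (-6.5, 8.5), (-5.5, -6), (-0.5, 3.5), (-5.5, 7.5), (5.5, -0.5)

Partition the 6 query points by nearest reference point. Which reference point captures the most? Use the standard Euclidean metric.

class-B

(6.5, -0.5) — d² to each: class-A:137, class-B:20, class-C:2.25, class-D:3.25 → nearest is class-C
(-6.5, 8.5) — d² to each: class-A:173, class-B:130, class-C:225.25, class-D:232.25 → nearest is class-B
(-5.5, -6) — d² to each: class-A:3.25, class-B:120.25, class-C:193, class-D:130.5 → nearest is class-A
(-0.5, 3.5) — d² to each: class-A:80, class-B:13, class-C:55.25, class-D:55.25 → nearest is class-B
(-5.5, 7.5) — d² to each: class-A:145, class-B:100, class-C:186.25, class-D:191.25 → nearest is class-B
(5.5, -0.5) — d² to each: class-A:116, class-B:13, class-C:3.25, class-D:1.25 → nearest is class-D
Tally — class-A:1, class-B:3, class-C:1, class-D:1. class-B captures the most (3).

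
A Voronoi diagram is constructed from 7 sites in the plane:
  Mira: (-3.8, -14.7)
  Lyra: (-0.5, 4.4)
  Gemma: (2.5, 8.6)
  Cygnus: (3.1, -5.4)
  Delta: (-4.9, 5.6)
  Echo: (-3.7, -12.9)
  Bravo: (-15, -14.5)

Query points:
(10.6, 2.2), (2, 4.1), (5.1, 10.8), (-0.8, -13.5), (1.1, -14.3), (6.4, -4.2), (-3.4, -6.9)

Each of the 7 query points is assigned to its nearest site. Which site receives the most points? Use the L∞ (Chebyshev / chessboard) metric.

(10.6, 2.2) — d to each: Mira:16.9, Lyra:11.1, Gemma:8.1, Cygnus:7.6, Delta:15.5, Echo:15.1, Bravo:25.6 → nearest is Cygnus
(2, 4.1) — d to each: Mira:18.8, Lyra:2.5, Gemma:4.5, Cygnus:9.5, Delta:6.9, Echo:17, Bravo:18.6 → nearest is Lyra
(5.1, 10.8) — d to each: Mira:25.5, Lyra:6.4, Gemma:2.6, Cygnus:16.2, Delta:10, Echo:23.7, Bravo:25.3 → nearest is Gemma
(-0.8, -13.5) — d to each: Mira:3, Lyra:17.9, Gemma:22.1, Cygnus:8.1, Delta:19.1, Echo:2.9, Bravo:14.2 → nearest is Echo
(1.1, -14.3) — d to each: Mira:4.9, Lyra:18.7, Gemma:22.9, Cygnus:8.9, Delta:19.9, Echo:4.8, Bravo:16.1 → nearest is Echo
(6.4, -4.2) — d to each: Mira:10.5, Lyra:8.6, Gemma:12.8, Cygnus:3.3, Delta:11.3, Echo:10.1, Bravo:21.4 → nearest is Cygnus
(-3.4, -6.9) — d to each: Mira:7.8, Lyra:11.3, Gemma:15.5, Cygnus:6.5, Delta:12.5, Echo:6, Bravo:11.6 → nearest is Echo
Tally — Lyra:1, Gemma:1, Cygnus:2, Echo:3. Echo captures the most (3).

Echo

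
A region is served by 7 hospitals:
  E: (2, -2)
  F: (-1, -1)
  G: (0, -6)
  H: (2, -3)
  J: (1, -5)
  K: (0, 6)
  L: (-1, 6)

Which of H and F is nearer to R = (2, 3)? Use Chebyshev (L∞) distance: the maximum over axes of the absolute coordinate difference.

F

d(R,H) = max(0, 6) = 6
d(R,F) = max(3, 4) = 4
6 > 4, so F is closer.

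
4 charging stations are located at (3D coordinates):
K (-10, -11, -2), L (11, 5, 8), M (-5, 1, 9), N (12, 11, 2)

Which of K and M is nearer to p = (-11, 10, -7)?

Compare squared distances:
|pK|² = (-11−(-10))² + (10−(-11))² + (-7−(-2))² = 1 + 441 + 25 = 467
|pM|² = (-11−(-5))² + (10−1)² + (-7−9)² = 36 + 81 + 256 = 373
467 > 373, so M is closer.

M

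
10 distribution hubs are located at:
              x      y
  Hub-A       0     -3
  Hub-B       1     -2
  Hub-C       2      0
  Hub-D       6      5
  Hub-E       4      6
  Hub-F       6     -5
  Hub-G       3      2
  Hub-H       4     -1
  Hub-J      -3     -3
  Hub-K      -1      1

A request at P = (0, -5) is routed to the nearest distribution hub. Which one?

Hub-A

Compare squared distances (the ordering matches that of the actual distances):
d²(P, Hub-A) = 0 + 4 = 4
d²(P, Hub-B) = 1 + 9 = 10
d²(P, Hub-C) = 4 + 25 = 29
d²(P, Hub-D) = 36 + 100 = 136
d²(P, Hub-E) = 16 + 121 = 137
d²(P, Hub-F) = 36 + 0 = 36
d²(P, Hub-G) = 9 + 49 = 58
d²(P, Hub-H) = 16 + 16 = 32
d²(P, Hub-J) = 9 + 4 = 13
d²(P, Hub-K) = 1 + 36 = 37
The smallest is to Hub-A, so P lies in the Voronoi region of Hub-A.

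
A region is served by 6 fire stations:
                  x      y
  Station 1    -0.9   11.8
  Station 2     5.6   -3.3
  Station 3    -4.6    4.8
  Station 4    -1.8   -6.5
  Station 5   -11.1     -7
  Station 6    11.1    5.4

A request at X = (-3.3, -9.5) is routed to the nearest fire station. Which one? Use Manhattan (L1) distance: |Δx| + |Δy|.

Station 4

d(X, Station 1) = |-3.3−(-0.9)| + |-9.5−11.8| = 2.4 + 21.3 = 23.7
d(X, Station 2) = |-3.3−5.6| + |-9.5−(-3.3)| = 8.9 + 6.2 = 15.1
d(X, Station 3) = |-3.3−(-4.6)| + |-9.5−4.8| = 1.3 + 14.3 = 15.6
d(X, Station 4) = |-3.3−(-1.8)| + |-9.5−(-6.5)| = 1.5 + 3 = 4.5
d(X, Station 5) = |-3.3−(-11.1)| + |-9.5−(-7)| = 7.8 + 2.5 = 10.3
d(X, Station 6) = |-3.3−11.1| + |-9.5−5.4| = 14.4 + 14.9 = 29.3
Minimum is at Station 4.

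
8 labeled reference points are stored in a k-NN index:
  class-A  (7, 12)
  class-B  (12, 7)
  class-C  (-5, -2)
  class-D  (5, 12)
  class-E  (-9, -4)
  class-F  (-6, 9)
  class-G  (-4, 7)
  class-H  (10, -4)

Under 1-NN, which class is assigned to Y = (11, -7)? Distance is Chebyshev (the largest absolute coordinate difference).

class-H

d(Y, class-A) = max(4, 19) = 19
d(Y, class-B) = max(1, 14) = 14
d(Y, class-C) = max(16, 5) = 16
d(Y, class-D) = max(6, 19) = 19
d(Y, class-E) = max(20, 3) = 20
d(Y, class-F) = max(17, 16) = 17
d(Y, class-G) = max(15, 14) = 15
d(Y, class-H) = max(1, 3) = 3
class-H is nearest.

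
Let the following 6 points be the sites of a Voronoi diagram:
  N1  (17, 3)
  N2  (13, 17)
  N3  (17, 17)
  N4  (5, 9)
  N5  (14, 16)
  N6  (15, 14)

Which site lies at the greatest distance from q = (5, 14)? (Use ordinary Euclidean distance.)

Compare squared distances (the ordering matches that of the actual distances):
|qN1|² = (5−17)² + (14−3)² = 144 + 121 = 265
|qN2|² = (5−13)² + (14−17)² = 64 + 9 = 73
|qN3|² = (5−17)² + (14−17)² = 144 + 9 = 153
|qN4|² = (5−5)² + (14−9)² = 0 + 25 = 25
|qN5|² = (5−14)² + (14−16)² = 81 + 4 = 85
|qN6|² = (5−15)² + (14−14)² = 100 + 0 = 100
The largest is to N1.

N1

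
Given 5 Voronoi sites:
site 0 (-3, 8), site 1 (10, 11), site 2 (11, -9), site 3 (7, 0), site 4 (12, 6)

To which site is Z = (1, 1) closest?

site 3

Squared Euclidean distances:
d²(Z, site 0) = 16 + 49 = 65
d²(Z, site 1) = 81 + 100 = 181
d²(Z, site 2) = 100 + 100 = 200
d²(Z, site 3) = 36 + 1 = 37
d²(Z, site 4) = 121 + 25 = 146
The smallest is to site 3, so Z lies in the Voronoi region of site 3.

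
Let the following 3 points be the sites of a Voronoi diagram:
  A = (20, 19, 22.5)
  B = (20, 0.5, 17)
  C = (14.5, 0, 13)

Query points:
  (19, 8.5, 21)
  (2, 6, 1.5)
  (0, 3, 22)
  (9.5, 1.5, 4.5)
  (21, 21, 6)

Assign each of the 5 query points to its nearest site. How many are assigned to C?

3

(19, 8.5, 21) — d² to each: A:113.5, B:81, C:156.5 → nearest is B
(2, 6, 1.5) — d² to each: A:934, B:594.5, C:324.5 → nearest is C
(0, 3, 22) — d² to each: A:656.25, B:431.25, C:300.25 → nearest is C
(9.5, 1.5, 4.5) — d² to each: A:740.5, B:267.5, C:99.5 → nearest is C
(21, 21, 6) — d² to each: A:277.25, B:542.25, C:532.25 → nearest is A
3 of the 5 points have C as nearest.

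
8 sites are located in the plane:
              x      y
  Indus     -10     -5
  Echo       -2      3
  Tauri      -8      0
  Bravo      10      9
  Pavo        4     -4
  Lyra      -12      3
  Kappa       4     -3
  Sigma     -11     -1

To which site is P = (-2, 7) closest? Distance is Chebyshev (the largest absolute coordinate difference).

Echo

d(P, Indus) = max(8, 12) = 12
d(P, Echo) = max(0, 4) = 4
d(P, Tauri) = max(6, 7) = 7
d(P, Bravo) = max(12, 2) = 12
d(P, Pavo) = max(6, 11) = 11
d(P, Lyra) = max(10, 4) = 10
d(P, Kappa) = max(6, 10) = 10
d(P, Sigma) = max(9, 8) = 9
The smallest is to Echo, so P lies in the Voronoi region of Echo.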